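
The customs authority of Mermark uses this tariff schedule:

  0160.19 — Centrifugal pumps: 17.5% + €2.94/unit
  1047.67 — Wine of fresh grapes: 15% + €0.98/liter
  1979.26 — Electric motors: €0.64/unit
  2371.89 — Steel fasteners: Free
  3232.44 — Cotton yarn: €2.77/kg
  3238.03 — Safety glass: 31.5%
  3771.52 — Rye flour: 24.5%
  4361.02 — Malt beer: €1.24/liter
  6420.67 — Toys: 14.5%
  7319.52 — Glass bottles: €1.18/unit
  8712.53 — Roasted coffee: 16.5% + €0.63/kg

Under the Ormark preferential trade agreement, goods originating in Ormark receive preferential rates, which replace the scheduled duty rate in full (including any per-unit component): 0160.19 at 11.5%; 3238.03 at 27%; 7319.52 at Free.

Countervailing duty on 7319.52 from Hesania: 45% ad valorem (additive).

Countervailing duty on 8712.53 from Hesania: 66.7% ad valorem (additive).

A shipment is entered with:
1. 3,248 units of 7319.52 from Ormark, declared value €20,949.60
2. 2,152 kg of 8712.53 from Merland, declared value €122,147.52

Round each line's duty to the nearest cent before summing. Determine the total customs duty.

Line 1 (7319.52, Ormark, 3,248 units, €20,949.60):
Base rate for 7319.52 is €1.18/unit.
Origin Ormark qualifies under the Mermark–Ormark agreement and 7319.52 is covered: preferential rate Free applies instead.
The additional-duty order on 7319.52 targets Hesania, not Ormark; it does not apply.
Duty = €20,949.60 × 0% = €0.00.
Line 2 (8712.53, Merland, 2,152 kg, €122,147.52):
Base rate for 8712.53 is 16.5% + €0.63/kg.
The additional-duty order on 8712.53 targets Hesania, not Merland; it does not apply.
Duty = €122,147.52 × 16.5% + 2,152 × €0.63 = €21,510.10.
Total = €0.00 + €21,510.10 = €21,510.10.

€21,510.10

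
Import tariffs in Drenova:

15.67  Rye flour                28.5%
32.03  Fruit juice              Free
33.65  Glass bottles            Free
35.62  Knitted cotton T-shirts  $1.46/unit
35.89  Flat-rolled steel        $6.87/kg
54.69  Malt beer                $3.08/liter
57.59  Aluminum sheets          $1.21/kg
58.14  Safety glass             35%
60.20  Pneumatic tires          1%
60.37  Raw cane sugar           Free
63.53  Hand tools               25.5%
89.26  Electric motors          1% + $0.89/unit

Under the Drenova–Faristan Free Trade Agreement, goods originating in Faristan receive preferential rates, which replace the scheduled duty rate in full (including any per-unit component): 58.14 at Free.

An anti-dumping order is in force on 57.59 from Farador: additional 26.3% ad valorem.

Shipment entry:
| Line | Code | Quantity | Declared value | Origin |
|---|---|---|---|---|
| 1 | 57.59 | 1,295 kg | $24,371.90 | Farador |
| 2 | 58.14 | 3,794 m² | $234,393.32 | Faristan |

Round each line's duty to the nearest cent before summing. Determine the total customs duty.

Line 1 (57.59, Farador, 1,295 kg, $24,371.90):
Base rate for 57.59 is $1.21/kg.
Additional duty on 57.59 from Farador: +26.3% ad valorem. Applied ad valorem rate = 26.3%.
Duty = $24,371.90 × 26.3% + 1,295 × $1.21 = $7,976.76.
Line 2 (58.14, Faristan, 3,794 m², $234,393.32):
Base rate for 58.14 is 35%.
Origin Faristan qualifies under the Drenova–Faristan agreement and 58.14 is covered: preferential rate Free applies instead.
Duty = $234,393.32 × 0% = $0.00.
Total = $7,976.76 + $0.00 = $7,976.76.

$7,976.76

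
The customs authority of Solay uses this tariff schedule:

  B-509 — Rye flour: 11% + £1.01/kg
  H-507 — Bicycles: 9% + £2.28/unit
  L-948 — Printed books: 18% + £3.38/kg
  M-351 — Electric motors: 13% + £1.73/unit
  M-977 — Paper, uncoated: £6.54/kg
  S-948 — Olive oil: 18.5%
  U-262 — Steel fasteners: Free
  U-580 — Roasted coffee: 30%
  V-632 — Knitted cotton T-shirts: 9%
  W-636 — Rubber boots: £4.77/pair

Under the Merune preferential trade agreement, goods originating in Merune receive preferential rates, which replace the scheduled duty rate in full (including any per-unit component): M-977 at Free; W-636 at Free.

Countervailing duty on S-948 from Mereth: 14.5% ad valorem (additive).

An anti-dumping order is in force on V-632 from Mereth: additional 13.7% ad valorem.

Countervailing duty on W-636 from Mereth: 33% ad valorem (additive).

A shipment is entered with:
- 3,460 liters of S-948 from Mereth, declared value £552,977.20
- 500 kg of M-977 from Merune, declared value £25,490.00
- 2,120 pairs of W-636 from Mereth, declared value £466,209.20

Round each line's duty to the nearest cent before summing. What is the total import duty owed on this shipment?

Line 1 (S-948, Mereth, 3,460 liters, £552,977.20):
Base rate for S-948 is 18.5%.
Additional duty on S-948 from Mereth: +14.5%. Applied ad valorem rate: 18.5% + 14.5% = 33%.
Duty = £552,977.20 × 33% = £182,482.48.
Line 2 (M-977, Merune, 500 kg, £25,490.00):
Base rate for M-977 is £6.54/kg.
Origin Merune qualifies under the Solay–Merune agreement and M-977 is covered: preferential rate Free applies instead.
Duty = £25,490.00 × 0% = £0.00.
Line 3 (W-636, Mereth, 2,120 pairs, £466,209.20):
Base rate for W-636 is £4.77/pair.
W-636 has an FTA preferential rate, but origin Mereth is not Merune; base rate stands.
Additional duty on W-636 from Mereth: +33% ad valorem. Applied ad valorem rate = 33%.
Duty = £466,209.20 × 33% + 2,120 × £4.77 = £163,961.44.
Total = £182,482.48 + £0.00 + £163,961.44 = £346,443.92.

£346,443.92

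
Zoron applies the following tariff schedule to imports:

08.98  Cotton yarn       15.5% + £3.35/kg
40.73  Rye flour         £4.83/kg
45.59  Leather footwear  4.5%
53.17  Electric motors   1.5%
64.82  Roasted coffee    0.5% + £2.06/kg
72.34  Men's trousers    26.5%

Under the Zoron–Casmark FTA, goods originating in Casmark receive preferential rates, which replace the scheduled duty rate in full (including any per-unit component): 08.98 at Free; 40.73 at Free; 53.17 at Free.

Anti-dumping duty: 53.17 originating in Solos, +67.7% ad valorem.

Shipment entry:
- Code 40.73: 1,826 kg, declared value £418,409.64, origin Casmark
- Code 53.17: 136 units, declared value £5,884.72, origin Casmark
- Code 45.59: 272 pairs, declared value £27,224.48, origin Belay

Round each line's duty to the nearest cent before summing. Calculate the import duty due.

Line 1 (40.73, Casmark, 1,826 kg, £418,409.64):
Base rate for 40.73 is £4.83/kg.
Origin Casmark qualifies under the Zoron–Casmark agreement and 40.73 is covered: preferential rate Free applies instead.
Duty = £418,409.64 × 0% = £0.00.
Line 2 (53.17, Casmark, 136 units, £5,884.72):
Base rate for 53.17 is 1.5%.
Origin Casmark qualifies under the Zoron–Casmark agreement and 53.17 is covered: preferential rate Free applies instead.
The additional-duty order on 53.17 targets Solos, not Casmark; it does not apply.
Duty = £5,884.72 × 0% = £0.00.
Line 3 (45.59, Belay, 272 pairs, £27,224.48):
Base rate for 45.59 is 4.5%.
Duty = £27,224.48 × 4.5% = £1,225.10.
Total = £0.00 + £0.00 + £1,225.10 = £1,225.10.

£1,225.10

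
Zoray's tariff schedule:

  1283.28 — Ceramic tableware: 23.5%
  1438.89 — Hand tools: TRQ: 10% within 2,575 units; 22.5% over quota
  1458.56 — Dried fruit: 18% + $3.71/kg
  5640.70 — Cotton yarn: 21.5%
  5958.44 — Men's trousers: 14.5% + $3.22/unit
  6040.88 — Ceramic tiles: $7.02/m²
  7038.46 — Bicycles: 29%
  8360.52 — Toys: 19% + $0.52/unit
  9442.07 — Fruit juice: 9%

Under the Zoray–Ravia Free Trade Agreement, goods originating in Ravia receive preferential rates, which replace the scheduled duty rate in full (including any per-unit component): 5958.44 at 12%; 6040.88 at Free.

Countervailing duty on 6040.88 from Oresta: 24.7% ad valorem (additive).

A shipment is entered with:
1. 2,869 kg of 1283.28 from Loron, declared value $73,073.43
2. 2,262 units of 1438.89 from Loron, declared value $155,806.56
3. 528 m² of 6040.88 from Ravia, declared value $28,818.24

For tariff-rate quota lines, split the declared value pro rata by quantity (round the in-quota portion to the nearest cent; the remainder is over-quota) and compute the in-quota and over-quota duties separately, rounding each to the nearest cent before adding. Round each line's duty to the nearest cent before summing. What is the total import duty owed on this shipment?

Line 1 (1283.28, Loron, 2,869 kg, $73,073.43):
Base rate for 1283.28 is 23.5%.
Duty = $73,073.43 × 23.5% = $17,172.26.
Line 2 (1438.89, Loron, 2,262 units, $155,806.56):
Code 1438.89 is under a tariff-rate quota (threshold 2,575 units). Quantity 2,262 units is within the quota, so the in-quota rate 10% applies to the full value.
Duty = $155,806.56 × 10% = $15,580.66.
Line 3 (6040.88, Ravia, 528 m², $28,818.24):
Base rate for 6040.88 is $7.02/m².
Origin Ravia qualifies under the Zoray–Ravia agreement and 6040.88 is covered: preferential rate Free applies instead.
The additional-duty order on 6040.88 targets Oresta, not Ravia; it does not apply.
Duty = $28,818.24 × 0% = $0.00.
Total = $17,172.26 + $15,580.66 + $0.00 = $32,752.92.

$32,752.92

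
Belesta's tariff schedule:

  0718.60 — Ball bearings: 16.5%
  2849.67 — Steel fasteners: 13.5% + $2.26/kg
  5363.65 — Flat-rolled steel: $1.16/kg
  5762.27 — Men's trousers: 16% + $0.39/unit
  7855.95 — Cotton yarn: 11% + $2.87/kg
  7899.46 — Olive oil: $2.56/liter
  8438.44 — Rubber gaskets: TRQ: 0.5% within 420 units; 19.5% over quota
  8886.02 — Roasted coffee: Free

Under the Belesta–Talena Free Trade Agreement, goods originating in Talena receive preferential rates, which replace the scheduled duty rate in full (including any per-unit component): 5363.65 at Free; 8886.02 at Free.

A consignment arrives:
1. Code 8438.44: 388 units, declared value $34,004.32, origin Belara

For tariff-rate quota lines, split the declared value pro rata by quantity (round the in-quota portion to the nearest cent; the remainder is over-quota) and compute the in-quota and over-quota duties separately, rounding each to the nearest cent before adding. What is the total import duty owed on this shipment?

$170.02

Line 1 (8438.44, Belara, 388 units, $34,004.32):
Code 8438.44 is under a tariff-rate quota (threshold 420 units). Quantity 388 units is within the quota, so the in-quota rate 0.5% applies to the full value.
Duty = $34,004.32 × 0.5% = $170.02.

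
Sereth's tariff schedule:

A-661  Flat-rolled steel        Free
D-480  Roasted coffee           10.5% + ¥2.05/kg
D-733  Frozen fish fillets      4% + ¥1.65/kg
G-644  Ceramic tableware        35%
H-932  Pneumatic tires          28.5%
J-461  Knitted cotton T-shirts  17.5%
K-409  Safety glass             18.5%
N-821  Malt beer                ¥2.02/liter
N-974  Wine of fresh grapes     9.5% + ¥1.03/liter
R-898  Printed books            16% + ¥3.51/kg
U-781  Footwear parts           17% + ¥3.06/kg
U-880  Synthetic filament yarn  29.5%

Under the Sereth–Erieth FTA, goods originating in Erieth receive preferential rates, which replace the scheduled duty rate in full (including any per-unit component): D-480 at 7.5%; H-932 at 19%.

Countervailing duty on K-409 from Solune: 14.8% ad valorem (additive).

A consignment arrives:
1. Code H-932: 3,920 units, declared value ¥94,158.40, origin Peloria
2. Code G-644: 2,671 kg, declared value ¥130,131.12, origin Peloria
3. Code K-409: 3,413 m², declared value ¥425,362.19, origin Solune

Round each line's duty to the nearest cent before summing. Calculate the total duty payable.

¥214,026.64

Line 1 (H-932, Peloria, 3,920 units, ¥94,158.40):
Base rate for H-932 is 28.5%.
H-932 has an FTA preferential rate, but origin Peloria is not Erieth; base rate stands.
Duty = ¥94,158.40 × 28.5% = ¥26,835.14.
Line 2 (G-644, Peloria, 2,671 kg, ¥130,131.12):
Base rate for G-644 is 35%.
Duty = ¥130,131.12 × 35% = ¥45,545.89.
Line 3 (K-409, Solune, 3,413 m², ¥425,362.19):
Base rate for K-409 is 18.5%.
Additional duty on K-409 from Solune: +14.8%. Applied ad valorem rate: 18.5% + 14.8% = 33.3%.
Duty = ¥425,362.19 × 33.3% = ¥141,645.61.
Total = ¥26,835.14 + ¥45,545.89 + ¥141,645.61 = ¥214,026.64.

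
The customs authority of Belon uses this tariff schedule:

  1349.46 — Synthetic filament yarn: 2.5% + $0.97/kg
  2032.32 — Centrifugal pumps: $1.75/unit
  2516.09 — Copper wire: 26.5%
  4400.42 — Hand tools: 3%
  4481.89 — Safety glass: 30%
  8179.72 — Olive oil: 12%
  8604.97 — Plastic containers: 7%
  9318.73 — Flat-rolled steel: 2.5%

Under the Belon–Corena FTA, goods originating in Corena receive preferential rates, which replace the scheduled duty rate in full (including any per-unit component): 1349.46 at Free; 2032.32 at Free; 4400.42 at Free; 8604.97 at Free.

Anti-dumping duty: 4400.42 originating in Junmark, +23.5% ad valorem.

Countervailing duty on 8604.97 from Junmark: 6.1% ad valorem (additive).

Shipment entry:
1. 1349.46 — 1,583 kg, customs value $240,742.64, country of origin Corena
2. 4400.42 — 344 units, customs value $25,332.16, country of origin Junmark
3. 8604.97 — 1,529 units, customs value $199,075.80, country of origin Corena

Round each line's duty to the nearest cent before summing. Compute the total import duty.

$6,713.02

Line 1 (1349.46, Corena, 1,583 kg, $240,742.64):
Base rate for 1349.46 is 2.5% + $0.97/kg.
Origin Corena qualifies under the Belon–Corena agreement and 1349.46 is covered: preferential rate Free applies instead.
Duty = $240,742.64 × 0% = $0.00.
Line 2 (4400.42, Junmark, 344 units, $25,332.16):
Base rate for 4400.42 is 3%.
4400.42 has an FTA preferential rate, but origin Junmark is not Corena; base rate stands.
Additional duty on 4400.42 from Junmark: +23.5%. Applied ad valorem rate: 3% + 23.5% = 26.5%.
Duty = $25,332.16 × 26.5% = $6,713.02.
Line 3 (8604.97, Corena, 1,529 units, $199,075.80):
Base rate for 8604.97 is 7%.
Origin Corena qualifies under the Belon–Corena agreement and 8604.97 is covered: preferential rate Free applies instead.
The additional-duty order on 8604.97 targets Junmark, not Corena; it does not apply.
Duty = $199,075.80 × 0% = $0.00.
Total = $0.00 + $6,713.02 + $0.00 = $6,713.02.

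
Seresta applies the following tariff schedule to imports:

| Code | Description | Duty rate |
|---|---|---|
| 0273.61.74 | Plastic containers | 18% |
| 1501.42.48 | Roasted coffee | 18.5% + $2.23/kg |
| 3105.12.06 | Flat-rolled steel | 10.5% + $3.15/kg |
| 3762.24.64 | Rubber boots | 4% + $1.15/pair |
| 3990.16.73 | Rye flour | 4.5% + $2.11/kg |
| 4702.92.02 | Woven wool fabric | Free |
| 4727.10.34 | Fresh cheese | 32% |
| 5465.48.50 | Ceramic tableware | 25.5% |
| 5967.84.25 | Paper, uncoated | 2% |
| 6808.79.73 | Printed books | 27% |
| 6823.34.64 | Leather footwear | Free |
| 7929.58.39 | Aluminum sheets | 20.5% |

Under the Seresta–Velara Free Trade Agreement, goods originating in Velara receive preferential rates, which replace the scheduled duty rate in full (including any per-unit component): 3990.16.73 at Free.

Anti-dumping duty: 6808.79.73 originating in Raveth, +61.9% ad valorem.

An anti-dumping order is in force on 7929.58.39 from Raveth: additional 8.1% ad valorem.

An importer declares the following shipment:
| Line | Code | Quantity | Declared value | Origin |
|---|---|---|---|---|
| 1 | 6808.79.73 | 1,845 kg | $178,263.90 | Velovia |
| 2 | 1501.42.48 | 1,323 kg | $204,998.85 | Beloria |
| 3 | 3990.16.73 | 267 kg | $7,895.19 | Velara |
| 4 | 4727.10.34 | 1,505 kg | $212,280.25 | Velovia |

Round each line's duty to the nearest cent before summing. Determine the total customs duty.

$156,936.01

Line 1 (6808.79.73, Velovia, 1,845 kg, $178,263.90):
Base rate for 6808.79.73 is 27%.
The additional-duty order on 6808.79.73 targets Raveth, not Velovia; it does not apply.
Duty = $178,263.90 × 27% = $48,131.25.
Line 2 (1501.42.48, Beloria, 1,323 kg, $204,998.85):
Base rate for 1501.42.48 is 18.5% + $2.23/kg.
Duty = $204,998.85 × 18.5% + 1,323 × $2.23 = $40,875.08.
Line 3 (3990.16.73, Velara, 267 kg, $7,895.19):
Base rate for 3990.16.73 is 4.5% + $2.11/kg.
Origin Velara qualifies under the Seresta–Velara agreement and 3990.16.73 is covered: preferential rate Free applies instead.
Duty = $7,895.19 × 0% = $0.00.
Line 4 (4727.10.34, Velovia, 1,505 kg, $212,280.25):
Base rate for 4727.10.34 is 32%.
Duty = $212,280.25 × 32% = $67,929.68.
Total = $48,131.25 + $40,875.08 + $0.00 + $67,929.68 = $156,936.01.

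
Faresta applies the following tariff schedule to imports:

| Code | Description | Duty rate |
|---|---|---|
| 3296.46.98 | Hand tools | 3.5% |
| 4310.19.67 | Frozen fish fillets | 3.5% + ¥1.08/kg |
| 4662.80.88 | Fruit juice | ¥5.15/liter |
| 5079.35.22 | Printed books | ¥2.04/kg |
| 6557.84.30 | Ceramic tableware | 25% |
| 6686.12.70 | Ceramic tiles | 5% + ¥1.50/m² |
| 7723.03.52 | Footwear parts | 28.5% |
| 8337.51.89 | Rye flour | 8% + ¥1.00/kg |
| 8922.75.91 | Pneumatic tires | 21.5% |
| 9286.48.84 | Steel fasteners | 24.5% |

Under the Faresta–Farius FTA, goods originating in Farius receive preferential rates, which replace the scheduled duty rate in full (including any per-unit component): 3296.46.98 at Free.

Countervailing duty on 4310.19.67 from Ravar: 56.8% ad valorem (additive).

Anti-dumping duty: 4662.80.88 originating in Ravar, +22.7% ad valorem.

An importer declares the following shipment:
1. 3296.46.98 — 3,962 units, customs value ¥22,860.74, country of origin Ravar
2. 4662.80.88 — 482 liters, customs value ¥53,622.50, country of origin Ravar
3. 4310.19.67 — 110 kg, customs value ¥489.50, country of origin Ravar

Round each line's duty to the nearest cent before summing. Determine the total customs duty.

¥15,868.71

Line 1 (3296.46.98, Ravar, 3,962 units, ¥22,860.74):
Base rate for 3296.46.98 is 3.5%.
3296.46.98 has an FTA preferential rate, but origin Ravar is not Farius; base rate stands.
Duty = ¥22,860.74 × 3.5% = ¥800.13.
Line 2 (4662.80.88, Ravar, 482 liters, ¥53,622.50):
Base rate for 4662.80.88 is ¥5.15/liter.
Additional duty on 4662.80.88 from Ravar: +22.7% ad valorem. Applied ad valorem rate = 22.7%.
Duty = ¥53,622.50 × 22.7% + 482 × ¥5.15 = ¥14,654.61.
Line 3 (4310.19.67, Ravar, 110 kg, ¥489.50):
Base rate for 4310.19.67 is 3.5% + ¥1.08/kg.
Additional duty on 4310.19.67 from Ravar: +56.8%. Applied ad valorem rate: 3.5% + 56.8% = 60.3%.
Duty = ¥489.50 × 60.3% + 110 × ¥1.08 = ¥413.97.
Total = ¥800.13 + ¥14,654.61 + ¥413.97 = ¥15,868.71.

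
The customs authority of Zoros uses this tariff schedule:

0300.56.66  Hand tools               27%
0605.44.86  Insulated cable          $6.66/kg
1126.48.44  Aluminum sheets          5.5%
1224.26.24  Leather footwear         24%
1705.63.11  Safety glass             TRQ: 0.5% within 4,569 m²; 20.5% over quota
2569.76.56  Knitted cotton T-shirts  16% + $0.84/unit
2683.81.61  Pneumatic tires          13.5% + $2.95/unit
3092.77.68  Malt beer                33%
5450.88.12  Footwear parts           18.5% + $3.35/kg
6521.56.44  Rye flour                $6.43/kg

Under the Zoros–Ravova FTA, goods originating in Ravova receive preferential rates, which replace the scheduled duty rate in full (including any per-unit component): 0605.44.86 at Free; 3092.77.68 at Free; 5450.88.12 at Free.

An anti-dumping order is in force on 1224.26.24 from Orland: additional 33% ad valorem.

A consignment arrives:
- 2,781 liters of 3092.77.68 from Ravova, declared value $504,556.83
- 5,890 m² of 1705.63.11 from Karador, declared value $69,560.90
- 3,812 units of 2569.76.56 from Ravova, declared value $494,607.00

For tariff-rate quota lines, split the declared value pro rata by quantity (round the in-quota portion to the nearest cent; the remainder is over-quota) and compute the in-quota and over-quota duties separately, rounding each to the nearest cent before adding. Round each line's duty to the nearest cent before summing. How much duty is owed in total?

$85,807.21

Line 1 (3092.77.68, Ravova, 2,781 liters, $504,556.83):
Base rate for 3092.77.68 is 33%.
Origin Ravova qualifies under the Zoros–Ravova agreement and 3092.77.68 is covered: preferential rate Free applies instead.
Duty = $504,556.83 × 0% = $0.00.
Line 2 (1705.63.11, Karador, 5,890 m², $69,560.90):
Code 1705.63.11 is under a tariff-rate quota (threshold 4,569 m²). In-quota: 4,569 m² at 0.5%; over-quota: 1,321 m² at 20.5%.
Pro-rata value split: in-quota = $69,560.90 × 4,569/5,890 = $53,959.89; over-quota = $69,560.90 − $53,959.89 = $15,601.01.
In-quota duty = $53,959.89 × 0.5% = $269.80. Over-quota duty = $15,601.01 × 20.5% = $3,198.21.
Line duty = $269.80 + $3,198.21 = $3,468.01.
Line 3 (2569.76.56, Ravova, 3,812 units, $494,607.00):
Base rate for 2569.76.56 is 16% + $0.84/unit.
Origin Ravova is the FTA partner but 2569.76.56 is not on the preference list; base rate stands.
Duty = $494,607.00 × 16% + 3,812 × $0.84 = $82,339.20.
Total = $0.00 + $3,468.01 + $82,339.20 = $85,807.21.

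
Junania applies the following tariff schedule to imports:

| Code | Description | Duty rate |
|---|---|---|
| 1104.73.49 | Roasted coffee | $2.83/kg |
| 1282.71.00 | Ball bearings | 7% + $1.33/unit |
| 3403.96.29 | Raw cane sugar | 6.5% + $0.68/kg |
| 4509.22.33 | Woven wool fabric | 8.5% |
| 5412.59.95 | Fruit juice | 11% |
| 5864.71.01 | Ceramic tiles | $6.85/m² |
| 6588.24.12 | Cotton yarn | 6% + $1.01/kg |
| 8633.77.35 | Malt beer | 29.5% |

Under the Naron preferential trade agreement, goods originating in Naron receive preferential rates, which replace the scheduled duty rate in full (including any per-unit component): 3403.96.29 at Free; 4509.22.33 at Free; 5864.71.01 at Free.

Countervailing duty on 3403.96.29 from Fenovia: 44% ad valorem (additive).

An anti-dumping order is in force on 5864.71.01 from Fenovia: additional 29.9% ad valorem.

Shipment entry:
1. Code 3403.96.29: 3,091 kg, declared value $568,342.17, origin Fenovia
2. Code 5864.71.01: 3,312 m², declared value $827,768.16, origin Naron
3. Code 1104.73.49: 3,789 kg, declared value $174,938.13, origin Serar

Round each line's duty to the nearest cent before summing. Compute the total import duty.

$299,837.55

Line 1 (3403.96.29, Fenovia, 3,091 kg, $568,342.17):
Base rate for 3403.96.29 is 6.5% + $0.68/kg.
3403.96.29 has an FTA preferential rate, but origin Fenovia is not Naron; base rate stands.
Additional duty on 3403.96.29 from Fenovia: +44%. Applied ad valorem rate: 6.5% + 44% = 50.5%.
Duty = $568,342.17 × 50.5% + 3,091 × $0.68 = $289,114.68.
Line 2 (5864.71.01, Naron, 3,312 m², $827,768.16):
Base rate for 5864.71.01 is $6.85/m².
Origin Naron qualifies under the Junania–Naron agreement and 5864.71.01 is covered: preferential rate Free applies instead.
The additional-duty order on 5864.71.01 targets Fenovia, not Naron; it does not apply.
Duty = $827,768.16 × 0% = $0.00.
Line 3 (1104.73.49, Serar, 3,789 kg, $174,938.13):
Base rate for 1104.73.49 is $2.83/kg.
Duty = 3,789 × $2.83 = $10,722.87.
Total = $289,114.68 + $0.00 + $10,722.87 = $299,837.55.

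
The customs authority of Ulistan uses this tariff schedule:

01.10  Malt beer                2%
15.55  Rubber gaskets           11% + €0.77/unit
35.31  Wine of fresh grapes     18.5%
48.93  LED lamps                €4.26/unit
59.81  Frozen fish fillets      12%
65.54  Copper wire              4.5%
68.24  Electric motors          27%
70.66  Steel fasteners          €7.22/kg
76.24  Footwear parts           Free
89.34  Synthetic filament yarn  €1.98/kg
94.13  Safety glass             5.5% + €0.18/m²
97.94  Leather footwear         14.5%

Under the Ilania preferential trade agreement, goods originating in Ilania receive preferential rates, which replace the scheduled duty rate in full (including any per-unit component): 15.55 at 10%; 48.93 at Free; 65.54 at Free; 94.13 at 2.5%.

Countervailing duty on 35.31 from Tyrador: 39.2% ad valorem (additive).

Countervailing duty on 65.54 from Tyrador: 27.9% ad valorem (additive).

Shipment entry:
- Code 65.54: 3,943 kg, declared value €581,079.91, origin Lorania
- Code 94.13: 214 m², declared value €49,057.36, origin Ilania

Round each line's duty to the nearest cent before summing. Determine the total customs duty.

Line 1 (65.54, Lorania, 3,943 kg, €581,079.91):
Base rate for 65.54 is 4.5%.
65.54 has an FTA preferential rate, but origin Lorania is not Ilania; base rate stands.
The additional-duty order on 65.54 targets Tyrador, not Lorania; it does not apply.
Duty = €581,079.91 × 4.5% = €26,148.60.
Line 2 (94.13, Ilania, 214 m², €49,057.36):
Base rate for 94.13 is 5.5% + €0.18/m².
Origin Ilania qualifies under the Ulistan–Ilania agreement and 94.13 is covered: preferential rate 2.5% applies instead.
Duty = €49,057.36 × 2.5% = €1,226.43.
Total = €26,148.60 + €1,226.43 = €27,375.03.

€27,375.03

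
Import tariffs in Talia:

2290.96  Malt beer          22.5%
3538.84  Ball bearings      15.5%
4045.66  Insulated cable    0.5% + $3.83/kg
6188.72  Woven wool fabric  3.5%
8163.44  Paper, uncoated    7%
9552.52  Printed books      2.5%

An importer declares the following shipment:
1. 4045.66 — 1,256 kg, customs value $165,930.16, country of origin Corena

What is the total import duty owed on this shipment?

Line 1 (4045.66, Corena, 1,256 kg, $165,930.16):
Base rate for 4045.66 is 0.5% + $3.83/kg.
Duty = $165,930.16 × 0.5% + 1,256 × $3.83 = $5,640.13.

$5,640.13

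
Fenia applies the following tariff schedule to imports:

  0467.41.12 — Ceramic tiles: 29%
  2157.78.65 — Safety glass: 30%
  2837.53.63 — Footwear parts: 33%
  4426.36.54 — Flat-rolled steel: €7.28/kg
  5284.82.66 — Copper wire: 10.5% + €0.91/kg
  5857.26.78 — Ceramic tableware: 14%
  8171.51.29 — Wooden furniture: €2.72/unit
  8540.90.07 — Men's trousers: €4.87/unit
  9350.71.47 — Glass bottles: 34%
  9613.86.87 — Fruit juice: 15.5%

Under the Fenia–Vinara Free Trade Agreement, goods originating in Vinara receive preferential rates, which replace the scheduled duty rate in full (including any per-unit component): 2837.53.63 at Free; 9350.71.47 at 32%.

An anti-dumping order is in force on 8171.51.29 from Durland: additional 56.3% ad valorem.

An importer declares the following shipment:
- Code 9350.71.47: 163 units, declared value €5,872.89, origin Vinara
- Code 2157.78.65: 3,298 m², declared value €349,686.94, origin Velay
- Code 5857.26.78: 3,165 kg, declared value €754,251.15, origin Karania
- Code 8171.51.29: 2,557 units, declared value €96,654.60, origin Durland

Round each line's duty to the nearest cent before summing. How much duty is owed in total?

€273,752.14

Line 1 (9350.71.47, Vinara, 163 units, €5,872.89):
Base rate for 9350.71.47 is 34%.
Origin Vinara qualifies under the Fenia–Vinara agreement and 9350.71.47 is covered: preferential rate 32% applies instead.
Duty = €5,872.89 × 32% = €1,879.32.
Line 2 (2157.78.65, Velay, 3,298 m², €349,686.94):
Base rate for 2157.78.65 is 30%.
Duty = €349,686.94 × 30% = €104,906.08.
Line 3 (5857.26.78, Karania, 3,165 kg, €754,251.15):
Base rate for 5857.26.78 is 14%.
Duty = €754,251.15 × 14% = €105,595.16.
Line 4 (8171.51.29, Durland, 2,557 units, €96,654.60):
Base rate for 8171.51.29 is €2.72/unit.
Additional duty on 8171.51.29 from Durland: +56.3% ad valorem. Applied ad valorem rate = 56.3%.
Duty = €96,654.60 × 56.3% + 2,557 × €2.72 = €61,371.58.
Total = €1,879.32 + €104,906.08 + €105,595.16 + €61,371.58 = €273,752.14.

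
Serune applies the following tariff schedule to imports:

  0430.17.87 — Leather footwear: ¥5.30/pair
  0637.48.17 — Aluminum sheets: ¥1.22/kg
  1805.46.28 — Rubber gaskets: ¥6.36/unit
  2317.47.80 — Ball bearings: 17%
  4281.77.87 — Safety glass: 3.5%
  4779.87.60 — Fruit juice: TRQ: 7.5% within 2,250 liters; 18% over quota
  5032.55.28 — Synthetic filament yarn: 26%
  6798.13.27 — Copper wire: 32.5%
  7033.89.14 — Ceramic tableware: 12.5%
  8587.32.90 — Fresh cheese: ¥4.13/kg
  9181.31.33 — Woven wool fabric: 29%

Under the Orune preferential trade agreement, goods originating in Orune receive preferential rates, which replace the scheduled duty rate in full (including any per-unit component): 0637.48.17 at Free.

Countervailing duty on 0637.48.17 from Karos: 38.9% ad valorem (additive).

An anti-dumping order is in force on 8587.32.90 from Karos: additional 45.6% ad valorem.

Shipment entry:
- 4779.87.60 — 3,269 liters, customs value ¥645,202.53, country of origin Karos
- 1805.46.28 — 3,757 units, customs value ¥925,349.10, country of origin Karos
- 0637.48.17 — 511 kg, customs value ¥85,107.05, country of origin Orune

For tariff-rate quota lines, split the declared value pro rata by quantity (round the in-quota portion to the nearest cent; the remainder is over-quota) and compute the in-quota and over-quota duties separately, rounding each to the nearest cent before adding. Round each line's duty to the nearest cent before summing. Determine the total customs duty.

Line 1 (4779.87.60, Karos, 3,269 liters, ¥645,202.53):
Code 4779.87.60 is under a tariff-rate quota (threshold 2,250 liters). In-quota: 2,250 liters at 7.5%; over-quota: 1,019 liters at 18%.
Pro-rata value split: in-quota = ¥645,202.53 × 2,250/3,269 = ¥444,082.50; over-quota = ¥645,202.53 − ¥444,082.50 = ¥201,120.03.
In-quota duty = ¥444,082.50 × 7.5% = ¥33,306.19. Over-quota duty = ¥201,120.03 × 18% = ¥36,201.61.
Line duty = ¥33,306.19 + ¥36,201.61 = ¥69,507.80.
Line 2 (1805.46.28, Karos, 3,757 units, ¥925,349.10):
Base rate for 1805.46.28 is ¥6.36/unit.
Duty = 3,757 × ¥6.36 = ¥23,894.52.
Line 3 (0637.48.17, Orune, 511 kg, ¥85,107.05):
Base rate for 0637.48.17 is ¥1.22/kg.
Origin Orune qualifies under the Serune–Orune agreement and 0637.48.17 is covered: preferential rate Free applies instead.
The additional-duty order on 0637.48.17 targets Karos, not Orune; it does not apply.
Duty = ¥85,107.05 × 0% = ¥0.00.
Total = ¥69,507.80 + ¥23,894.52 + ¥0.00 = ¥93,402.32.

¥93,402.32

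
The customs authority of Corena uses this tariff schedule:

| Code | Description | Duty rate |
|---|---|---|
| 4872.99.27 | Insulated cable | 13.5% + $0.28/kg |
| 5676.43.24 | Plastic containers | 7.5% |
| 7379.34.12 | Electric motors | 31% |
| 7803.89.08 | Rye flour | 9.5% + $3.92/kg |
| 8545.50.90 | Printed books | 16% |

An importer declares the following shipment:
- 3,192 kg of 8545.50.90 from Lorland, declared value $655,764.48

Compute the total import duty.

$104,922.32

Line 1 (8545.50.90, Lorland, 3,192 kg, $655,764.48):
Base rate for 8545.50.90 is 16%.
Duty = $655,764.48 × 16% = $104,922.32.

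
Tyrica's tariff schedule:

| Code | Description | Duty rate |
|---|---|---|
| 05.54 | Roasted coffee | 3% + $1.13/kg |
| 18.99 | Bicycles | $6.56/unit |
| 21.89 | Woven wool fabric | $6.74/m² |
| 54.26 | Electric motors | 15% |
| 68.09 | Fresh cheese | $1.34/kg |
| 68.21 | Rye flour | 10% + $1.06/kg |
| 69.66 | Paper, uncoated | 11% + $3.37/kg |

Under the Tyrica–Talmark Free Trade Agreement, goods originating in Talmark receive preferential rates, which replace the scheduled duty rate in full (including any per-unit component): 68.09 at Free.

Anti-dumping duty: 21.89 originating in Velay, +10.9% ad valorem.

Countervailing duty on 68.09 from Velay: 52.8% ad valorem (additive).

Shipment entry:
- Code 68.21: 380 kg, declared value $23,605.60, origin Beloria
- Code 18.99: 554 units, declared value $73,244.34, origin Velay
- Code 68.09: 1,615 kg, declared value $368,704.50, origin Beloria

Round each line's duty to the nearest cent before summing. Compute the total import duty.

$8,561.70

Line 1 (68.21, Beloria, 380 kg, $23,605.60):
Base rate for 68.21 is 10% + $1.06/kg.
Duty = $23,605.60 × 10% + 380 × $1.06 = $2,763.36.
Line 2 (18.99, Velay, 554 units, $73,244.34):
Base rate for 18.99 is $6.56/unit.
Duty = 554 × $6.56 = $3,634.24.
Line 3 (68.09, Beloria, 1,615 kg, $368,704.50):
Base rate for 68.09 is $1.34/kg.
68.09 has an FTA preferential rate, but origin Beloria is not Talmark; base rate stands.
The additional-duty order on 68.09 targets Velay, not Beloria; it does not apply.
Duty = 1,615 × $1.34 = $2,164.10.
Total = $2,763.36 + $3,634.24 + $2,164.10 = $8,561.70.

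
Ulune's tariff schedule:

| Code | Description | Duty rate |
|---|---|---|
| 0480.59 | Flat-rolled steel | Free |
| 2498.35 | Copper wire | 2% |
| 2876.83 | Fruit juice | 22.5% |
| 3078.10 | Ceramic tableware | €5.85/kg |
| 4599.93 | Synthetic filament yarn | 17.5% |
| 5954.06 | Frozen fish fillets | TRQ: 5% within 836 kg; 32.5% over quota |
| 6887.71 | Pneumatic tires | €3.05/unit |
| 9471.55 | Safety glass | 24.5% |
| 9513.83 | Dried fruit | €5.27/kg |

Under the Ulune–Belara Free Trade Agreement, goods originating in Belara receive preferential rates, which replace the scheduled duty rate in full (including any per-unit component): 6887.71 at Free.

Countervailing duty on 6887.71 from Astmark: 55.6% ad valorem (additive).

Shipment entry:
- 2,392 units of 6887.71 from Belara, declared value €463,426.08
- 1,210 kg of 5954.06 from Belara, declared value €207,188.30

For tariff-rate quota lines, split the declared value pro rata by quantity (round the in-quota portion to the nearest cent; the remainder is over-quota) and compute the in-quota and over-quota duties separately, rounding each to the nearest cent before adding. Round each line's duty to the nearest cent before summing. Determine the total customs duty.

€27,970.42

Line 1 (6887.71, Belara, 2,392 units, €463,426.08):
Base rate for 6887.71 is €3.05/unit.
Origin Belara qualifies under the Ulune–Belara agreement and 6887.71 is covered: preferential rate Free applies instead.
The additional-duty order on 6887.71 targets Astmark, not Belara; it does not apply.
Duty = €463,426.08 × 0% = €0.00.
Line 2 (5954.06, Belara, 1,210 kg, €207,188.30):
Code 5954.06 is under a tariff-rate quota (threshold 836 kg). In-quota: 836 kg at 5%; over-quota: 374 kg at 32.5%.
Pro-rata value split: in-quota = €207,188.30 × 836/1,210 = €143,148.28; over-quota = €207,188.30 − €143,148.28 = €64,040.02.
In-quota duty = €143,148.28 × 5% = €7,157.41. Over-quota duty = €64,040.02 × 32.5% = €20,813.01.
Line duty = €7,157.41 + €20,813.01 = €27,970.42.
Total = €0.00 + €27,970.42 = €27,970.42.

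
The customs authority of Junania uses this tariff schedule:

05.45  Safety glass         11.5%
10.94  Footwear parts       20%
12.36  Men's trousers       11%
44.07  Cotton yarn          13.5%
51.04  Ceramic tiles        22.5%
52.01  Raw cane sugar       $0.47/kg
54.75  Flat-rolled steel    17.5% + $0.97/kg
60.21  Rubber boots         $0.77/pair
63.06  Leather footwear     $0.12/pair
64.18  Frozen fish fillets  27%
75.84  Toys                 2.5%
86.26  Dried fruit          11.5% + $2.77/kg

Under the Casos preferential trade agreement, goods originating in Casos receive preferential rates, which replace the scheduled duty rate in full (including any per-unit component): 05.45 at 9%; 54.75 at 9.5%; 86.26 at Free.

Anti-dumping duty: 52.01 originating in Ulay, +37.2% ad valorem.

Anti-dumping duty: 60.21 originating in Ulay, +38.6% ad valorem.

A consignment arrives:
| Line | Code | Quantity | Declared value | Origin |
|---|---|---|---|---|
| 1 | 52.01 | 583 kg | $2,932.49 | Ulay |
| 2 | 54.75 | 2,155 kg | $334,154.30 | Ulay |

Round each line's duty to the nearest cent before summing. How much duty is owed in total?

Line 1 (52.01, Ulay, 583 kg, $2,932.49):
Base rate for 52.01 is $0.47/kg.
Additional duty on 52.01 from Ulay: +37.2% ad valorem. Applied ad valorem rate = 37.2%.
Duty = $2,932.49 × 37.2% + 583 × $0.47 = $1,364.90.
Line 2 (54.75, Ulay, 2,155 kg, $334,154.30):
Base rate for 54.75 is 17.5% + $0.97/kg.
54.75 has an FTA preferential rate, but origin Ulay is not Casos; base rate stands.
Duty = $334,154.30 × 17.5% + 2,155 × $0.97 = $60,567.35.
Total = $1,364.90 + $60,567.35 = $61,932.25.

$61,932.25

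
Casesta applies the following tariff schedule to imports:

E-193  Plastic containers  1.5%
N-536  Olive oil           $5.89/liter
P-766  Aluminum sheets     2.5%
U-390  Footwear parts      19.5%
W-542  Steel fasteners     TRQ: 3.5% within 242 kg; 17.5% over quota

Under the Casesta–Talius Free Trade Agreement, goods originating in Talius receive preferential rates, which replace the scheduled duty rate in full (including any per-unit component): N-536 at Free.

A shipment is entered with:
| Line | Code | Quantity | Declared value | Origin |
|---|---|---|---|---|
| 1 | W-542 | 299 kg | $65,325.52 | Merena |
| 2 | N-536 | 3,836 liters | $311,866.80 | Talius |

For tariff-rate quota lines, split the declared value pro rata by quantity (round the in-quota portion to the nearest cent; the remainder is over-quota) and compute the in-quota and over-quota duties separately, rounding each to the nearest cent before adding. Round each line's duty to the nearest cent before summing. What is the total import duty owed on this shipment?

$4,029.87

Line 1 (W-542, Merena, 299 kg, $65,325.52):
Code W-542 is under a tariff-rate quota (threshold 242 kg). In-quota: 242 kg at 3.5%; over-quota: 57 kg at 17.5%.
Pro-rata value split: in-quota = $65,325.52 × 242/299 = $52,872.16; over-quota = $65,325.52 − $52,872.16 = $12,453.36.
In-quota duty = $52,872.16 × 3.5% = $1,850.53. Over-quota duty = $12,453.36 × 17.5% = $2,179.34.
Line duty = $1,850.53 + $2,179.34 = $4,029.87.
Line 2 (N-536, Talius, 3,836 liters, $311,866.80):
Base rate for N-536 is $5.89/liter.
Origin Talius qualifies under the Casesta–Talius agreement and N-536 is covered: preferential rate Free applies instead.
Duty = $311,866.80 × 0% = $0.00.
Total = $4,029.87 + $0.00 = $4,029.87.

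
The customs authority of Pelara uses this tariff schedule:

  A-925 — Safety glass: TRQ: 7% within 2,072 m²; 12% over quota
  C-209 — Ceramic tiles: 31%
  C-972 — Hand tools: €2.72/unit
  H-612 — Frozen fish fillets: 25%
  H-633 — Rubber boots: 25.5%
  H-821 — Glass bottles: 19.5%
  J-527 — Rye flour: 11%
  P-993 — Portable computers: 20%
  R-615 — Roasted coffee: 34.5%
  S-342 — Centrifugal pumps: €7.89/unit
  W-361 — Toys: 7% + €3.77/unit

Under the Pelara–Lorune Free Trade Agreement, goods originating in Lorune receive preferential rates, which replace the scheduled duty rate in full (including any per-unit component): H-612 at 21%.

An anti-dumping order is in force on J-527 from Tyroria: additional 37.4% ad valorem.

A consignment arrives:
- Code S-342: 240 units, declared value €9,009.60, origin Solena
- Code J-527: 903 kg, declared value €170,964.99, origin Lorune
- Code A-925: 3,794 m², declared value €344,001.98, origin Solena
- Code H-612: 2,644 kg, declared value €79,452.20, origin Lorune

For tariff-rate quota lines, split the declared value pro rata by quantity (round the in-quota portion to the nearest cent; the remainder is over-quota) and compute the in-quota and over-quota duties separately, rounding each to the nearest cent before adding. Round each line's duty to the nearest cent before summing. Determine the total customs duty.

Line 1 (S-342, Solena, 240 units, €9,009.60):
Base rate for S-342 is €7.89/unit.
Duty = 240 × €7.89 = €1,893.60.
Line 2 (J-527, Lorune, 903 kg, €170,964.99):
Base rate for J-527 is 11%.
Origin Lorune is the FTA partner but J-527 is not on the preference list; base rate stands.
The additional-duty order on J-527 targets Tyroria, not Lorune; it does not apply.
Duty = €170,964.99 × 11% = €18,806.15.
Line 3 (A-925, Solena, 3,794 m², €344,001.98):
Code A-925 is under a tariff-rate quota (threshold 2,072 m²). In-quota: 2,072 m² at 7%; over-quota: 1,722 m² at 12%.
Pro-rata value split: in-quota = €344,001.98 × 2,072/3,794 = €187,868.24; over-quota = €344,001.98 − €187,868.24 = €156,133.74.
In-quota duty = €187,868.24 × 7% = €13,150.78. Over-quota duty = €156,133.74 × 12% = €18,736.05.
Line duty = €13,150.78 + €18,736.05 = €31,886.83.
Line 4 (H-612, Lorune, 2,644 kg, €79,452.20):
Base rate for H-612 is 25%.
Origin Lorune qualifies under the Pelara–Lorune agreement and H-612 is covered: preferential rate 21% applies instead.
Duty = €79,452.20 × 21% = €16,684.96.
Total = €1,893.60 + €18,806.15 + €31,886.83 + €16,684.96 = €69,271.54.

€69,271.54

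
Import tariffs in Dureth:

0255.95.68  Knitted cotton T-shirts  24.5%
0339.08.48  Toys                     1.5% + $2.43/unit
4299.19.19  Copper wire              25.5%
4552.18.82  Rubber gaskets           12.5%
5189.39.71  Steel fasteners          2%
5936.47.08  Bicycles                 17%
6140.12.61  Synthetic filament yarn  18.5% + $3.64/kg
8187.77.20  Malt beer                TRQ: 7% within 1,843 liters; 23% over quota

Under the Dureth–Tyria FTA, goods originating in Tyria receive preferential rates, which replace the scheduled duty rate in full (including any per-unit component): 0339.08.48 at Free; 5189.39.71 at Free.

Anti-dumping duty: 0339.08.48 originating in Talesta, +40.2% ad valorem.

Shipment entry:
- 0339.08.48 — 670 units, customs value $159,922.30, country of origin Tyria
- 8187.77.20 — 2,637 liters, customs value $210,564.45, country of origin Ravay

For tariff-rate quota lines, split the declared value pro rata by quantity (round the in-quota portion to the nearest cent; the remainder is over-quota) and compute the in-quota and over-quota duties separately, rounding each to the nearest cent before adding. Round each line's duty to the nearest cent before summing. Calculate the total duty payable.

$24,883.66

Line 1 (0339.08.48, Tyria, 670 units, $159,922.30):
Base rate for 0339.08.48 is 1.5% + $2.43/unit.
Origin Tyria qualifies under the Dureth–Tyria agreement and 0339.08.48 is covered: preferential rate Free applies instead.
The additional-duty order on 0339.08.48 targets Talesta, not Tyria; it does not apply.
Duty = $159,922.30 × 0% = $0.00.
Line 2 (8187.77.20, Ravay, 2,637 liters, $210,564.45):
Code 8187.77.20 is under a tariff-rate quota (threshold 1,843 liters). In-quota: 1,843 liters at 7%; over-quota: 794 liters at 23%.
Pro-rata value split: in-quota = $210,564.45 × 1,843/2,637 = $147,163.55; over-quota = $210,564.45 − $147,163.55 = $63,400.90.
In-quota duty = $147,163.55 × 7% = $10,301.45. Over-quota duty = $63,400.90 × 23% = $14,582.21.
Line duty = $10,301.45 + $14,582.21 = $24,883.66.
Total = $0.00 + $24,883.66 = $24,883.66.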